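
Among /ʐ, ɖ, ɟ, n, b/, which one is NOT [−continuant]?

Every segment except /ʐ/ is [−continuant]. /ʐ/ (voiced retroflex fricative) is [+continuant], so it is the exception.

ʐ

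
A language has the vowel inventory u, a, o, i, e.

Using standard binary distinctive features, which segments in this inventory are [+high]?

The [+high] segments here are /u, i/; the remaining /a, o, e/ are [−high].

u, i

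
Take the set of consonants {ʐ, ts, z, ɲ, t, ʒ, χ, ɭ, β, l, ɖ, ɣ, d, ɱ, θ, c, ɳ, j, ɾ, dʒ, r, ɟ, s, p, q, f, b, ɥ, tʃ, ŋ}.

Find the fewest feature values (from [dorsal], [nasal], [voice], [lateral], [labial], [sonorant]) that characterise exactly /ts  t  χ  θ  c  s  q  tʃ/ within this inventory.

[-voice, -labial]

The class [-voice], [-labial] has exactly /ts, t, χ, θ, c, s, q, tʃ/ as its extension in this inventory. No smaller conjunction from the listed features achieves this: [-labial] alone would also admit /ʐ, z, ɲ, ʒ, …/; [-voice] alone would also admit /p, f/; and checking the remaining single features turns up none with this extension.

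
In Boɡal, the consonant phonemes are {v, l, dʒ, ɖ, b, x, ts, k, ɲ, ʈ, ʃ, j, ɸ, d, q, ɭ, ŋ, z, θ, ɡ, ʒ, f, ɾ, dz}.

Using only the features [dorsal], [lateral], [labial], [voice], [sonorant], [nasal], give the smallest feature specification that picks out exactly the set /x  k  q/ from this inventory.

[-voice, +dorsal]

/x, k, q/ are all [-voice], [+dorsal], and no other segment in the inventory matches both values. Dropping any one of them over-generates: [+dorsal] alone would also admit /ɲ, j, ŋ, ɡ/; [-voice] alone would also admit /ts, ʈ, ʃ, ɸ, …/. No other single listed feature picks out exactly this set either, so fewer than two features will not do.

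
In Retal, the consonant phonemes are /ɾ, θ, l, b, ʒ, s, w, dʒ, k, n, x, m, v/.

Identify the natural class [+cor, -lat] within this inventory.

ɾ, θ, ʒ, s, dʒ, n

Eliminate segments failing any feature: /l/ is [+lateral]; /b, w, k, x, m, v/ are [-coronal]. The remaining /ɾ, θ, ʒ, s, dʒ, n/ satisfy [+coronal], [-lateral].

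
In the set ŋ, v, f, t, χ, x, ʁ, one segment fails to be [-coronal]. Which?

Every segment except /t/ is [-coronal]. /t/ (voiceless alveolar stop) is [+coronal], so it is the exception.

t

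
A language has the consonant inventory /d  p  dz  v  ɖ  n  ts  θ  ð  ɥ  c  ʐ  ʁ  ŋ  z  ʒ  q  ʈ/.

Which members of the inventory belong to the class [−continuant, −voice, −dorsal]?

p, ts, ʈ

Eliminate segments failing any feature: /d, dz, ɖ, n, ŋ/ are [+voice]; /v, θ, ð, ɥ, ʐ, ʁ, z, ʒ/ are [+continuant]; /c, q/ are [+dorsal]. The remaining /p, ts, ʈ/ satisfy [−continuant], [−voice], [−dorsal].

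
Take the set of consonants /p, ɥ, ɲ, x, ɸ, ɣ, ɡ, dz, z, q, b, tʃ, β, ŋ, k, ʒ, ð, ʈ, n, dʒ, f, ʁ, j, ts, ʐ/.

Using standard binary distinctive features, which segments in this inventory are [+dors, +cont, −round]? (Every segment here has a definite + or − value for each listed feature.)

x, ɣ, ʁ, j

Eliminate segments failing any feature: /p, ɸ, dz, z, b, tʃ, β, ʒ, ð, ʈ, n, dʒ, f, ts, ʐ/ are [−dorsal]; /ɥ/ is [+round]; /ɲ, ɡ, q, ŋ, k/ are [−continuant]. The remaining /x, ɣ, ʁ, j/ satisfy [+dorsal], [+continuant], [−round].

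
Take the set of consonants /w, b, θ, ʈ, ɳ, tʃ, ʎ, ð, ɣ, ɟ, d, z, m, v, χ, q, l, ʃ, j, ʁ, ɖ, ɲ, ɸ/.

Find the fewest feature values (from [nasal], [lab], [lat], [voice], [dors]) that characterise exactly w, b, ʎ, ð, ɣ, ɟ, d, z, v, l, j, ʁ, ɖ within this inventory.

Every target segment is [+voice], [-nasal]; each remaining inventory member fails at least one of these. Each conjunct is needed — [-nasal] alone would also admit /θ, ʈ, tʃ, χ, …/; [+voice] alone would also admit /ɳ, m, ɲ/ — and no other single listed feature has exactly this extension, so two is the minimum.

[+voice, -nasal]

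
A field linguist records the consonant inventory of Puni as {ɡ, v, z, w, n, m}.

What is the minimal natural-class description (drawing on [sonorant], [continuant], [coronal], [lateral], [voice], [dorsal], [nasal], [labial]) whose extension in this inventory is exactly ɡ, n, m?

[-continuant]

/ɡ, n, m/ are exactly the [-continuant] segments in the inventory, so a single feature suffices.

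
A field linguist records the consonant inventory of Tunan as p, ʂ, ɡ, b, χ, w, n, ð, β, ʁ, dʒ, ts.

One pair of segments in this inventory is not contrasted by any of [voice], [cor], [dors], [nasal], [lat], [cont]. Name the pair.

Both /w/ and /ʁ/ are [+voice], [-coronal], [+dorsal], [-nasal], [-lateral], [+continuant]. Since the list omits [labial], [round] and [high] — which do distinguish the labial-velar glide from the voiced uvular fricative — this pair collapses; all other pairs remain distinct.

w, ʁ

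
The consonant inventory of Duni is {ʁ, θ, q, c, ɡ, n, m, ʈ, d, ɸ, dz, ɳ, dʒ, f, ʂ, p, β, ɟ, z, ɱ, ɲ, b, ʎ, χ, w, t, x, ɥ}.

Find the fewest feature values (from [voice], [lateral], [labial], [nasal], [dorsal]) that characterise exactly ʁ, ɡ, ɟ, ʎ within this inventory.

[+voice, −nasal, −labial, +dorsal]

Every target segment is [+voice], [−nasal], [−labial], [+dorsal]; each remaining inventory member fails at least one of these. Each conjunct is needed — [−nasal, −labial, +dorsal] alone would also admit /q, c, χ, x/; [+voice, −labial, +dorsal] alone would also admit /ɲ/; [+voice, −nasal, +dorsal] alone would also admit /w, ɥ/; [+voice, −nasal, −labial] alone would also admit /d, dz, dʒ, z/ — and no other combination of three listed features has exactly this extension, so four is the minimum.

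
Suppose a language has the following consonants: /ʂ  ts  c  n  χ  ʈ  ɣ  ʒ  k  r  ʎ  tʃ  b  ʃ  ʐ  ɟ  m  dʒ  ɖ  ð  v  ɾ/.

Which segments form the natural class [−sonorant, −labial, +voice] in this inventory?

Among the inventory, the [−sonorant] segments are /ʂ, ts, c, χ, ʈ, ɣ, ʒ, k, tʃ, b, ʃ, ʐ, ɟ, dʒ, ɖ, ð, v/.
Among these, [−labial] gives /ʂ, ts, c, χ, ʈ, ɣ, ʒ, k, tʃ, ʃ, ʐ, ɟ, dʒ, ɖ, ð/.
Intersecting with [+voice] leaves /ɣ, ʒ, ʐ, ɟ, dʒ, ɖ, ð/.

ɣ, ʒ, ʐ, ɟ, dʒ, ɖ, ð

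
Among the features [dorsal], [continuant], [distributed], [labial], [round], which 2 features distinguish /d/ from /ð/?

The two segments share [−dorsal], [−labial], [−round]. The only features from the list on which they differ: /d/ is [−continuant] while /ð/ is [+continuant]; /d/ is [−distributed] while /ð/ is [+distributed].

[continuant], [distributed]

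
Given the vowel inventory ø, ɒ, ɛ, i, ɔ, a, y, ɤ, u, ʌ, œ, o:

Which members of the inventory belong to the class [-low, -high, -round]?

ɛ, ɤ, ʌ

Among the inventory, the [-low] segments are /ø, ɛ, i, ɔ, y, ɤ, u, ʌ, œ, o/.
Among these, [-high] gives /ø, ɛ, ɔ, ɤ, ʌ, œ, o/.
Within that set, [-round] leaves /ɛ, ɤ, ʌ/.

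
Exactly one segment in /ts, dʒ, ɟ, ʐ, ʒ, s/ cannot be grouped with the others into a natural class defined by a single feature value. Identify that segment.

[strident] (equivalently [dorsal]) groups all but one: /ʐ, ʒ, s, dʒ, ts/ share [+strident] while /ɟ/ (voiced palatal stop) alone is [−strident]. Removing any other segment would not leave a single-feature class that excludes it.

ɟ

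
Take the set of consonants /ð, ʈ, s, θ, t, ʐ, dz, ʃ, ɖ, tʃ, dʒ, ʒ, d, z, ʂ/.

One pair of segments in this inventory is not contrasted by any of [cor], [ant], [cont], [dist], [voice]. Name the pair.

/dz/ (voiced alveolar affricate) and /d/ (voiced alveolar stop) are both [+coronal], [+anterior], [−continuant], [−distributed], [+voice], so none of the listed features separates them. (They do differ in [strident] and [delayed release], which are not among the given features.) Every other pair in the inventory differs on at least one listed feature.

dz, d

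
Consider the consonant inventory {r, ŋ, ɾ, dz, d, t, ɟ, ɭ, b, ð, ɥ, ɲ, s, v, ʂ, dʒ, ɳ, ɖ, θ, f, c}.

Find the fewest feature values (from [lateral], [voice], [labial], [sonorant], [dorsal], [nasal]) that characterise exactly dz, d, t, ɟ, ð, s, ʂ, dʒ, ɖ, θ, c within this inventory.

The class [-sonorant], [-labial] has exactly /dz, d, t, ɟ, ð, s, ʂ, dʒ, ɖ, θ, c/ as its extension in this inventory. No smaller conjunction from the listed features achieves this: [-labial] alone would also admit /r, ŋ, ɾ, ɭ, …/; [-sonorant] alone would also admit /b, v, f/; and checking the remaining single features turns up none with this extension.

[-sonorant, -labial]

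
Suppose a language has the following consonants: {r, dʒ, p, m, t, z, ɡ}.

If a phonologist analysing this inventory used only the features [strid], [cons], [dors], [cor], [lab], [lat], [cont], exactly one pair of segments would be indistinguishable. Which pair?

p, m

On the given features, /p/ and /m/ have an identical profile: [−strident], [+consonantal], [−dorsal], [−coronal], [+labial], [−lateral], [−continuant]. No other two segments in the inventory coincide on all 7 features. (They do differ in [sonorant], [voice] and [nasal], which are not among the given features.)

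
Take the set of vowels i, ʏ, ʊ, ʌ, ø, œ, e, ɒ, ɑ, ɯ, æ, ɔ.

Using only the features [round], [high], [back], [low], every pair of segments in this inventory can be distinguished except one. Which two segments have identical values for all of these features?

ø, œ

On the given features, /ø/ and /œ/ have an identical profile: [+round], [-high], [-back], [-low]. No other two segments in the inventory coincide on all 4 features. (They do differ in [tense], which is not among the given features.)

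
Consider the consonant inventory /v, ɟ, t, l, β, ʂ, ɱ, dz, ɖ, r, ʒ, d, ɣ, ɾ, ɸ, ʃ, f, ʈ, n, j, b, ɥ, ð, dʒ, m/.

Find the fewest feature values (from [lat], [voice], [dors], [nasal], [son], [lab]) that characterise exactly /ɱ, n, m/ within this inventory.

Every target segment is [+nasal] and no other inventory member is, so one feature is enough.

[+nasal]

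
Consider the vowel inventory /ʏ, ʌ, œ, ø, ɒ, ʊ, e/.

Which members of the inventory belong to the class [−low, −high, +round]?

First, the [−low] segments are /ʏ, ʌ, œ, ø, ʊ, e/.
Of those, [−high] gives /ʌ, œ, ø, e/.
Among these, [+round] leaves /œ, ø/.

œ, ø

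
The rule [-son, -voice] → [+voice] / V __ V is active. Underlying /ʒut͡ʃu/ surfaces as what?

Only /t͡ʃ/ occurs between two vowels (/u/ __ /u/) and matches the structural description. It is a voiceless postalveolar affricate, so [-son, -voice] holds; changing it to [+voice] with all other features held fixed yields /d͡ʒ/ (voiced postalveolar affricate). No other segment meets both the structural description and the environment, so the output is [ʒud͡ʒu].

[ʒud͡ʒu]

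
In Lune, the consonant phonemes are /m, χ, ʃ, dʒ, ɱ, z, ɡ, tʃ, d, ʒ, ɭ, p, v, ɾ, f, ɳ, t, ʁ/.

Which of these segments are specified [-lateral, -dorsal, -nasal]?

Eliminate segments failing any feature: /m, ɱ, ɳ/ are [+nasal]; /χ, ɡ, ʁ/ are [+dorsal]; /ɭ/ is [+lateral]. The remaining /ʃ, dʒ, z, tʃ, d, ʒ, p, v, ɾ, f, t/ satisfy [-lateral], [-dorsal], [-nasal].

ʃ, dʒ, z, tʃ, d, ʒ, p, v, ɾ, f, t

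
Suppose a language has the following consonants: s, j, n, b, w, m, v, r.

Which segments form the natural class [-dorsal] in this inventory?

The [-dorsal] segments here are /s, n, b, m, v, r/; the remaining /j, w/ are [+dorsal].

s, n, b, m, v, r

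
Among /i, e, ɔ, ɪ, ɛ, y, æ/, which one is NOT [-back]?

/ɔ/ is the mid back rounded lax vowel, which is [+back]; the rest — /æ, i, e, ɪ, y, ɛ/ — are [-back].

ɔ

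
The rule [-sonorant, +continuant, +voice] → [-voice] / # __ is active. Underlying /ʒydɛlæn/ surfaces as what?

[ʃydɛlæn]

The only segment in the rule's environment that also matches [-sonorant, +continuant, +voice] is /ʒ/. Applying [-voice] turns the voiced postalveolar fricative into /ʃ/ (voiceless postalveolar fricative), giving [ʃydɛlæn].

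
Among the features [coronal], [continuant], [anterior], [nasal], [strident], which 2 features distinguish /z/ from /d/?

/z/ (voiced alveolar fricative) and /d/ (voiced alveolar stop) agree on [+coronal], [+anterior], [-nasal]. They differ on [continuant] (/z/ [+], /d/ [-]), [strident] (/z/ [+], /d/ [-]).

[continuant], [strident]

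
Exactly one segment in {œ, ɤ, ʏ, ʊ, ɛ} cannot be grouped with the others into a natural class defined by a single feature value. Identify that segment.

/ɛ, ʊ, ʏ, œ/ are all [−tense], but /ɤ/ (mid back unrounded tense vowel) is [+tense]. No other single segment can be removed to leave a set sharing one feature value that the removed segment lacks, so /ɤ/ is the odd one out.

ɤ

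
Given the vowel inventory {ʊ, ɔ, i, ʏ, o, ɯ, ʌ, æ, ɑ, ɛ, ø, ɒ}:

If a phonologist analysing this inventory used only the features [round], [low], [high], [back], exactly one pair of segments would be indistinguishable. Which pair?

ɔ, o

/ɔ/ (mid back rounded lax vowel) and /o/ (mid back rounded tense vowel) are both [+round], [-low], [-high], [+back], so none of the listed features separates them. (They do differ in [tense], which is not among the given features.) Every other pair in the inventory differs on at least one listed feature.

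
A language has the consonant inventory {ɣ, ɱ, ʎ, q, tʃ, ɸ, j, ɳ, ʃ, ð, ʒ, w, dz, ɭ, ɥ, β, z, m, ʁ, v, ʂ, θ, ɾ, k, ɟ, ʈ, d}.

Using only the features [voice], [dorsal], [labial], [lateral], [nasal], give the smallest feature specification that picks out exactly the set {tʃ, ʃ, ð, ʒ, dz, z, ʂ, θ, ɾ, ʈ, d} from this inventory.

The class [−nasal], [−lateral], [−labial], [−dorsal] has exactly /tʃ, ʃ, ð, ʒ, dz, z, ʂ, θ, ɾ, ʈ, d/ as its extension in this inventory. No smaller conjunction from the listed features achieves this: [−lateral, −labial, −dorsal] alone would also admit /ɳ/; [−nasal, −labial, −dorsal] alone would also admit /ɭ/; [−nasal, −lateral, −dorsal] alone would also admit /ɸ, β, v/; [−nasal, −lateral, −labial] alone would also admit /ɣ, q, j, ʁ, …/; and checking the remaining three-feature bundles turns up none with this extension.

[−nasal, −lateral, −labial, −dorsal]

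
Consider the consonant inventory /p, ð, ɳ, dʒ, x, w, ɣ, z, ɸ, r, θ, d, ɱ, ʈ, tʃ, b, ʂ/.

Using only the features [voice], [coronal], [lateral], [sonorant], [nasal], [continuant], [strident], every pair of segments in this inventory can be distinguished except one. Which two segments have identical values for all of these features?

Both /x/ and /ɸ/ are [-voice], [-coronal], [-lateral], [-sonorant], [-nasal], [+continuant], [-strident]. Since the list omits [labial] and [dorsal] — which do distinguish the voiceless velar fricative from the voiceless bilabial fricative — this pair collapses; all other pairs remain distinct.

x, ɸ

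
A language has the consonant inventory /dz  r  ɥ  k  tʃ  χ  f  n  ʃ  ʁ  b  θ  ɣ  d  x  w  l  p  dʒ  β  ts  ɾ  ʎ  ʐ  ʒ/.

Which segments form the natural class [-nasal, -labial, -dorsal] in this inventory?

Among the inventory, the [-nasal] segments are /dz, r, ɥ, k, tʃ, χ, f, ʃ, ʁ, b, θ, ɣ, d, x, w, l, p, dʒ, β, ts, ɾ, ʎ, ʐ, ʒ/.
Of those, [-labial] gives /dz, r, k, tʃ, χ, ʃ, ʁ, θ, ɣ, d, x, l, dʒ, ts, ɾ, ʎ, ʐ, ʒ/.
Within that set, [-dorsal] leaves /dz, r, tʃ, ʃ, θ, d, l, dʒ, ts, ɾ, ʐ, ʒ/.

dz, r, tʃ, ʃ, θ, d, l, dʒ, ts, ɾ, ʐ, ʒ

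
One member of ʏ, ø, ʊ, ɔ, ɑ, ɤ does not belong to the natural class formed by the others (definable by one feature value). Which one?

ɑ

The remaining segments after removing /ɑ/ share [-low]; /ɑ/ (low back unrounded vowel) is [+low]. For every other candidate removal, the leftover set fails to share any single feature value that the removed segment lacks.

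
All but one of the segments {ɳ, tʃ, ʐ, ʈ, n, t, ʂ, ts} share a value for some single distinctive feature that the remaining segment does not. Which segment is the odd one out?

tʃ

/ʈ, t, ɳ, ts, ʂ, ʐ, n/ are all [−distributed], but /tʃ/ (voiceless postalveolar affricate) is [+distributed]. No other single segment can be removed to leave a set sharing one feature value that the removed segment lacks, so /tʃ/ is the odd one out.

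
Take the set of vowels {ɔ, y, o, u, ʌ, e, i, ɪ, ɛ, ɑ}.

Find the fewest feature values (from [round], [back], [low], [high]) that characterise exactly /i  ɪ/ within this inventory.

[+high, -round]

/i, ɪ/ are all [+high], [-round], and no other segment in the inventory matches both values. Dropping any one of them over-generates: [-round] alone would also admit /ʌ, e, ɛ, ɑ/; [+high] alone would also admit /y, u/. No other single listed feature picks out exactly this set either, so fewer than two features will not do.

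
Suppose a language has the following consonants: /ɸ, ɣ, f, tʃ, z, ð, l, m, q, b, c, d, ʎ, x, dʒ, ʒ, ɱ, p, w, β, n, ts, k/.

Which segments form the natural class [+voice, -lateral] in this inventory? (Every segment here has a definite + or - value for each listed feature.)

ɣ, z, ð, m, b, d, dʒ, ʒ, ɱ, w, β, n

Among the inventory, the [+voice] segments are /ɣ, z, ð, l, m, b, d, ʎ, dʒ, ʒ, ɱ, w, β, n/.
Intersecting with [-lateral] leaves /ɣ, z, ð, m, b, d, dʒ, ʒ, ɱ, w, β, n/.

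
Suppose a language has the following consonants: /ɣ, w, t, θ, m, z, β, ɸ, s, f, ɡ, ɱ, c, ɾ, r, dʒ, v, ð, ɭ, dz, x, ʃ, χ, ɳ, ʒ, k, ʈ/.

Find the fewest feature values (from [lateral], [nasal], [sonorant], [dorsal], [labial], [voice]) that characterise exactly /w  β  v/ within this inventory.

[+voice, −nasal, +labial]

Every target segment is [+voice], [−nasal], [+labial]; each remaining inventory member fails at least one of these. Each conjunct is needed — [−nasal, +labial] alone would also admit /ɸ, f/; [+voice, +labial] alone would also admit /m, ɱ/; [+voice, −nasal] alone would also admit /ɣ, z, ɡ, ɾ, …/ — and no other combination of two listed features has exactly this extension, so three is the minimum.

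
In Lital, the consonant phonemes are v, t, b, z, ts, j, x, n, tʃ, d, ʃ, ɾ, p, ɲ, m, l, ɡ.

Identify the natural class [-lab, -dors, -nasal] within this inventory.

t, z, ts, tʃ, d, ʃ, ɾ, l

Checking each segment against [-labial], [-dorsal], [-nasal]: /t/ (voiceless alveolar stop), /z/ (voiced alveolar fricative), /ts/ (voiceless alveolar affricate), /tʃ/ (voiceless postalveolar affricate), /d/ (voiced alveolar stop), /ʃ/ (voiceless postalveolar fricative), among others, satisfy every feature; every other segment in the inventory fails at least one.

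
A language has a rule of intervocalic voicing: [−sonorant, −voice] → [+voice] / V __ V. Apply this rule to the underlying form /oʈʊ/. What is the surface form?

[oɖʊ]

Only /ʈ/ occurs between two vowels (/o/ __ /ʊ/) and matches the structural description. It is a voiceless retroflex stop, so [−sonorant, −voice] holds; changing it to [+voice] with all other features held fixed yields /ɖ/ (voiced retroflex stop). No other segment meets both the structural description and the environment, so the output is [oɖʊ].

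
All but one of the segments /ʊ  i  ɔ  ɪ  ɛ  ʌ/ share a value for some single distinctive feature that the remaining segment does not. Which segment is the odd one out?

i

/ɪ, ʊ, ɔ, ɛ, ʌ/ are all [−tense], but /i/ (high front unrounded tense vowel) is [+tense]. No other single segment can be removed to leave a set sharing one feature value that the removed segment lacks, so /i/ is the odd one out.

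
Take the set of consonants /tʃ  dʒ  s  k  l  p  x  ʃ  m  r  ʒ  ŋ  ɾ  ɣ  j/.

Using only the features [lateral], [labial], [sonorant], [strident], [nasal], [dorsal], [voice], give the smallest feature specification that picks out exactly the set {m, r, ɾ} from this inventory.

The class [+sonorant], [-lateral], [-dorsal] has exactly /m, r, ɾ/ as its extension in this inventory. No smaller conjunction from the listed features achieves this: [-lateral, -dorsal] alone would also admit /tʃ, dʒ, s, p, …/; [+sonorant, -dorsal] alone would also admit /l/; [+sonorant, -lateral] alone would also admit /ŋ, j/; and checking the remaining two-feature bundles turns up none with this extension.

[+sonorant, -lateral, -dorsal]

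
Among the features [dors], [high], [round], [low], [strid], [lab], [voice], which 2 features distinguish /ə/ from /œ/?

/ə/ (mid central vowel (schwa)) and /œ/ (mid front rounded lax vowel) agree on [+dorsal], [-high], [-low], [-strident], [+voice]. They differ on [labial] (/ə/ [-], /œ/ [+]), [round] (/ə/ [-], /œ/ [+]).

[labial], [round]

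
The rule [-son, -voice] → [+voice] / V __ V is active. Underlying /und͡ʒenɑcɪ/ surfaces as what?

[und͡ʒenɑɟɪ]

/c/ satisfies [-son, -voice] and sits in V __ V. The [+voice] counterpart of the voiceless palatal stop is /ɟ/. Other segments in /und͡ʒenɑcɪ/ either fail the structural description or are not in the environment, so the surface form is [und͡ʒenɑɟɪ].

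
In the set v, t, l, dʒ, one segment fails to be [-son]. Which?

l

/l/ is the alveolar lateral approximant, which is [+sonorant]; the rest — /dʒ, t, v/ — are [-sonorant].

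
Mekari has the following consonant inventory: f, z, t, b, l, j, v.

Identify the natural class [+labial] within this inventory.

The feature [labial] marks segments articulated with one or both lips. In this inventory /f, b, v/ have that property, so they are [+labial]; /z, t, l, j/ are [-labial].

f, b, v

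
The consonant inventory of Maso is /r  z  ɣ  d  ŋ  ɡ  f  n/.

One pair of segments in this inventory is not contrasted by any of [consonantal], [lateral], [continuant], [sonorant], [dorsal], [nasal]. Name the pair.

z, f

/z/ (voiced alveolar fricative) and /f/ (voiceless labiodental fricative) are both [+consonantal], [-lateral], [+continuant], [-sonorant], [-dorsal], [-nasal], so none of the listed features separates them. (They do differ in [voice], [labial] and [coronal], which are not among the given features.) Every other pair in the inventory differs on at least one listed feature.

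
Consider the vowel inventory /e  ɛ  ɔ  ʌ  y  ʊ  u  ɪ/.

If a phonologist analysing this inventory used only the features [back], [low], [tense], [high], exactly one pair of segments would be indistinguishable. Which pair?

ʌ, ɔ

Both /ʌ/ and /ɔ/ are [+back], [−low], [−tense], [−high]. Since the list omits [labial] and [round] — which do distinguish the mid back unrounded lax vowel from the mid back rounded lax vowel — this pair collapses; all other pairs remain distinct.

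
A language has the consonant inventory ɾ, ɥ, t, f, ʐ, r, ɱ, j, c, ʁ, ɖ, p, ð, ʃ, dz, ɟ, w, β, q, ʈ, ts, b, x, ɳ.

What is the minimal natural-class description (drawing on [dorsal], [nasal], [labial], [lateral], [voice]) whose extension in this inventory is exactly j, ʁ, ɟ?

[+voice, -labial, +dorsal]

The class [+voice], [-labial], [+dorsal] has exactly /j, ʁ, ɟ/ as its extension in this inventory. No smaller conjunction from the listed features achieves this: [-labial, +dorsal] alone would also admit /c, q, x/; [+voice, +dorsal] alone would also admit /ɥ, w/; [+voice, -labial] alone would also admit /ɾ, ʐ, r, ɖ, …/; and checking the remaining two-feature bundles turns up none with this extension.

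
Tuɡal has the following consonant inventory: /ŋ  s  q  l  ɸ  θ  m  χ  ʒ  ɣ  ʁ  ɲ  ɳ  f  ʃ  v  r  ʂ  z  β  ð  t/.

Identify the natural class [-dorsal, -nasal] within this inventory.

Checking each segment against [-dorsal], [-nasal]: /s/ (voiceless alveolar fricative), /l/ (alveolar lateral approximant), /ɸ/ (voiceless bilabial fricative), /θ/ (voiceless dental fricative), /ʒ/ (voiced postalveolar fricative), /f/ (voiceless labiodental fricative), among others, satisfy every feature; every other segment in the inventory fails at least one.

s, l, ɸ, θ, ʒ, f, ʃ, v, r, ʂ, z, β, ð, t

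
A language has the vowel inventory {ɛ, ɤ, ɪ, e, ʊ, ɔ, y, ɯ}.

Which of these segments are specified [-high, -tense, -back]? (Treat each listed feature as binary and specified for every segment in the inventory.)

ɛ

Checking each segment against [-high], [-tense], [-back]: /ɛ/ (mid front unrounded lax vowel) satisfies every feature; every other segment in the inventory fails at least one.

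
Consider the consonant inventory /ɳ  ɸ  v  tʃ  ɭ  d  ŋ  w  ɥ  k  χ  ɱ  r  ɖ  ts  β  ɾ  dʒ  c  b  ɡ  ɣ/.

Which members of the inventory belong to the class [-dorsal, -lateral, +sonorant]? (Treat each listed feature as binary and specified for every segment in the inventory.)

Eliminate segments failing any feature: /ɸ, v, tʃ, d, ɖ, ts, β, dʒ, b/ are [-sonorant]; /ɭ/ is [+lateral]; /ŋ, w, ɥ, k, χ, c, ɡ, ɣ/ are [+dorsal]. The remaining /ɳ, ɱ, r, ɾ/ satisfy [-dorsal], [-lateral], [+sonorant].

ɳ, ɱ, r, ɾ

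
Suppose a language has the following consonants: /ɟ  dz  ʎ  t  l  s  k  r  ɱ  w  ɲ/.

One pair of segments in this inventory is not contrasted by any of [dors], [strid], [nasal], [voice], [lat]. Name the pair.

w, ɟ

On the given features, /w/ and /ɟ/ have an identical profile: [+dorsal], [−strident], [−nasal], [+voice], [−lateral]. No other two segments in the inventory coincide on all 5 features. (They do differ in [sonorant], [continuant], [labial], [round] and [back], which are not among the given features.)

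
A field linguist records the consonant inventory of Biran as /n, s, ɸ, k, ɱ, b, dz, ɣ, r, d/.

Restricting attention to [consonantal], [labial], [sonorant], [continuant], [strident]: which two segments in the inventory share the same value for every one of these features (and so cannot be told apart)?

On the given features, /d/ and /k/ have an identical profile: [+consonantal], [-labial], [-sonorant], [-continuant], [-strident]. No other two segments in the inventory coincide on all 5 features. (They do differ in [voice], [coronal] and [dorsal], which are not among the given features.)

d, k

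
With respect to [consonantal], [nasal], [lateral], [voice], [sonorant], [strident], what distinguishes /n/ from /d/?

/n/ (alveolar nasal) and /d/ (voiced alveolar stop) agree on [+consonantal], [-lateral], [+voice], [-strident]. They differ on [sonorant] (/n/ [+], /d/ [-]), [nasal] (/n/ [+], /d/ [-]).

[sonorant], [nasal]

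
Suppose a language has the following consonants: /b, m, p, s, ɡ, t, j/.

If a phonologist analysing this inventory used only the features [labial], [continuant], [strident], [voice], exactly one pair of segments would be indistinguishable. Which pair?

Both /b/ and /m/ are [+labial], [−continuant], [−strident], [+voice]. Since the list omits [sonorant] and [nasal] — which do distinguish the voiced bilabial stop from the bilabial nasal — this pair collapses; all other pairs remain distinct.

b, m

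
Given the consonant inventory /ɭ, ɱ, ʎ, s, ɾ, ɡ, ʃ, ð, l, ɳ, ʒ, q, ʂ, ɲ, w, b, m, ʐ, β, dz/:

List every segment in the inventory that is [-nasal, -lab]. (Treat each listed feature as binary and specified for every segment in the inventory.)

ɭ, ʎ, s, ɾ, ɡ, ʃ, ð, l, ʒ, q, ʂ, ʐ, dz

Checking each segment against [-nasal], [-labial]: /ɭ/ (retroflex lateral approximant), /ʎ/ (palatal lateral approximant), /s/ (voiceless alveolar fricative), /ɾ/ (alveolar tap), /ɡ/ (voiced velar stop), /ʃ/ (voiceless postalveolar fricative), among others, satisfy every feature; every other segment in the inventory fails at least one.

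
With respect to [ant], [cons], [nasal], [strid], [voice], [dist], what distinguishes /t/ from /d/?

The two segments share [+anterior], [+consonantal], [-nasal], [-strident], [-distributed]. The only feature from the list on which they differ: /t/ is [-voice] while /d/ is [+voice].

[voice]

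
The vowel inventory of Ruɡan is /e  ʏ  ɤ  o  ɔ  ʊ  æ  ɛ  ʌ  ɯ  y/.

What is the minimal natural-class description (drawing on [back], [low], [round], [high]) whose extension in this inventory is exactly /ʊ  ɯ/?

Every target segment is [+high], [+back]; each remaining inventory member fails at least one of these. Each conjunct is needed — [+back] alone would also admit /ɤ, o, ɔ, ʌ/; [+high] alone would also admit /ʏ, y/ — and no other single listed feature has exactly this extension, so two is the minimum.

[+high, +back]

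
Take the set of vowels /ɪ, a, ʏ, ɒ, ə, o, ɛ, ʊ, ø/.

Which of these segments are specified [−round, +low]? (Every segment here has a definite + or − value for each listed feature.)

Checking each segment against [−round], [+low]: /a/ (low unrounded vowel) satisfies every feature; every other segment in the inventory fails at least one.

a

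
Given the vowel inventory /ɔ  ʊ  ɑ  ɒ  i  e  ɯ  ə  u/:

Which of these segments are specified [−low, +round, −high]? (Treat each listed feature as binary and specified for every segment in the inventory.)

ɔ

Eliminate segments failing any feature: /ʊ, u/ are [+high]; /ɑ, ɒ/ are [+low]; /i, e, ɯ, ə/ are [−round]. The remaining /ɔ/ satisfy [−low], [+round], [−high].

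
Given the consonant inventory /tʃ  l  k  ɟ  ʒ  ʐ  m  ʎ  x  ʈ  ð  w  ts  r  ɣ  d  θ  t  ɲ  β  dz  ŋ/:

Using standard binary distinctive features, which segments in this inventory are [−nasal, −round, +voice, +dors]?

Among the inventory, the [−nasal] segments are /tʃ, l, k, ɟ, ʒ, ʐ, ʎ, x, ʈ, ð, w, ts, r, ɣ, d, θ, t, β, dz/.
Then [−round] gives /tʃ, l, k, ɟ, ʒ, ʐ, ʎ, x, ʈ, ð, ts, r, ɣ, d, θ, t, β, dz/.
Within that set, [+voice] gives /l, ɟ, ʒ, ʐ, ʎ, ð, r, ɣ, d, β, dz/.
Intersecting with [+dorsal] leaves /ɟ, ʎ, ɣ/.

ɟ, ʎ, ɣ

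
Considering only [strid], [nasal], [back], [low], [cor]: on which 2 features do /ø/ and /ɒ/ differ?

/ø/ (mid front rounded tense vowel) and /ɒ/ (low back rounded vowel) agree on [-strident], [-nasal], [-coronal]. They differ on [low] (/ø/ [-], /ɒ/ [+]), [back] (/ø/ [-], /ɒ/ [+]).

[low], [back]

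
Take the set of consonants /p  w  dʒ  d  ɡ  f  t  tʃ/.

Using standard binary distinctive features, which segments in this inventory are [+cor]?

The [+coronal] segments here are /dʒ, d, t, tʃ/; the remaining /p, w, ɡ, f/ are [-coronal].

dʒ, d, t, tʃ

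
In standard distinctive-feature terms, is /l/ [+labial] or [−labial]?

[−labial]

/l/ is the alveolar lateral approximant, hence [−labial].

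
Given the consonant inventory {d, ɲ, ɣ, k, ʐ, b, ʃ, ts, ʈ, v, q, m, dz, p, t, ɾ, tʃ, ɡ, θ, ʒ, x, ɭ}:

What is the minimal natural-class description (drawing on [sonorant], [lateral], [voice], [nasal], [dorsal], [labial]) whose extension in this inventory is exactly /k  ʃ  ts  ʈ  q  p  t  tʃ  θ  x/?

/k, ʃ, ts, ʈ, q, p, t, tʃ, θ, x/ are exactly the [−voice] segments in the inventory, so a single feature suffices.

[−voice]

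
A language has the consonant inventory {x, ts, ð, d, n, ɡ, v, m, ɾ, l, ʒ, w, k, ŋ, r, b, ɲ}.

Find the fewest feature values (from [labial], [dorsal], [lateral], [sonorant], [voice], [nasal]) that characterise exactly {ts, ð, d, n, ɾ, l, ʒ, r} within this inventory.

/ts, ð, d, n, ɾ, l, ʒ, r/ are all [-labial], [-dorsal], and no other segment in the inventory matches both values. Dropping any one of them over-generates: [-dorsal] alone would also admit /v, m, b/; [-labial] alone would also admit /x, ɡ, k, ŋ, …/. No other single listed feature picks out exactly this set either, so fewer than two features will not do.

[-labial, -dorsal]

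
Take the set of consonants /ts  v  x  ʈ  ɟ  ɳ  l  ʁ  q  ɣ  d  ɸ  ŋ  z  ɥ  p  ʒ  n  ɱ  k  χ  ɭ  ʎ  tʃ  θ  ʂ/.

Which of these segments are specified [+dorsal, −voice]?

Checking each segment against [+dorsal], [−voice]: /x/ (voiceless velar fricative), /q/ (voiceless uvular stop), /k/ (voiceless velar stop), /χ/ (voiceless uvular fricative) satisfy every feature; every other segment in the inventory fails at least one.

x, q, k, χ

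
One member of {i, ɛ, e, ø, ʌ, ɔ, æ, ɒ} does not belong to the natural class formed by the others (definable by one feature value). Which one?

/ʌ, æ, ɒ, ɛ, ɔ, e, ø/ are all [-high], but /i/ (high front unrounded tense vowel) is [+high]. No other single segment can be removed to leave a set sharing one feature value that the removed segment lacks, so /i/ is the odd one out.

i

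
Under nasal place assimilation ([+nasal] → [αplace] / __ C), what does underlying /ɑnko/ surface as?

[ɑŋko]

In /ɑnko/, the nasal /n/ precedes /k/, which is [+dorsal]. The nasal assimilates in place, becoming the [+dorsal] nasal /ŋ/. The surface form is [ɑŋko].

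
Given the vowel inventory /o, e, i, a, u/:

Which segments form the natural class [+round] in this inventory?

The feature [round] marks segments produced with lip rounding. In this inventory /o, u/ have that property, so they are [+round]; /e, i, a/ are [-round].

o, u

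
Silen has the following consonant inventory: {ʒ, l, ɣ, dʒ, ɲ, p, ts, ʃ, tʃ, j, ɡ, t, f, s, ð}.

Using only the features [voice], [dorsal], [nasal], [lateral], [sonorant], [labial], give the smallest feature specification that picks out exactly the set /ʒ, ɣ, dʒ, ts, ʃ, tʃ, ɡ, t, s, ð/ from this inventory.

[-sonorant, -labial]

/ʒ, ɣ, dʒ, ts, ʃ, tʃ, ɡ, t, s, ð/ are all [-sonorant], [-labial], and no other segment in the inventory matches both values. Dropping any one of them over-generates: [-labial] alone would also admit /l, ɲ, j/; [-sonorant] alone would also admit /p, f/. No other single listed feature picks out exactly this set either, so fewer than two features will not do.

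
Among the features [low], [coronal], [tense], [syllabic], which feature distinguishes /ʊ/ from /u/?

[tense]

/ʊ/ is the high back rounded lax vowel and /u/ is the high back rounded tense vowel. Both are [−low], [−coronal], [+syllabic]. /ʊ/ is [−tense] while /u/ is [+tense], so the distinguishing feature is [tense].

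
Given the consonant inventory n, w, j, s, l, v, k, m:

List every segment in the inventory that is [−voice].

s, k

The feature [voice] marks segments produced with vocal-fold vibration. In this inventory /s, k/ lack that property, so they are [−voice]; /n, w, j, l, v, m/ are [+voice].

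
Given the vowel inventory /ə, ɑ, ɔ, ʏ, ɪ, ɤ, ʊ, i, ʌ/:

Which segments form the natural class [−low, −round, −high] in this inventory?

ə, ɤ, ʌ

Eliminate segments failing any feature: /ɑ/ is [+low]; /ɔ, ʏ, ʊ/ are [+round]; /ɪ, i/ are [+high]. The remaining /ə, ɤ, ʌ/ satisfy [−low], [−round], [−high].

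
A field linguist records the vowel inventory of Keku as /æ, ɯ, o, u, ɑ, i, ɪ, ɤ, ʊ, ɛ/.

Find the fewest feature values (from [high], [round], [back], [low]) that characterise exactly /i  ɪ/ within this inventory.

[+high, -back]

The class [+high], [-back] has exactly /i, ɪ/ as its extension in this inventory. No smaller conjunction from the listed features achieves this: [-back] alone would also admit /æ, ɛ/; [+high] alone would also admit /ɯ, u, ʊ/; and checking the remaining single features turns up none with this extension.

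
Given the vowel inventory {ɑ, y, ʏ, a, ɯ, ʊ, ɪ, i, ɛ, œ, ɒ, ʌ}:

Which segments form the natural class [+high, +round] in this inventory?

y, ʏ, ʊ

First, the [+high] segments are /y, ʏ, ɯ, ʊ, ɪ, i/.
Then [+round] leaves /y, ʏ, ʊ/.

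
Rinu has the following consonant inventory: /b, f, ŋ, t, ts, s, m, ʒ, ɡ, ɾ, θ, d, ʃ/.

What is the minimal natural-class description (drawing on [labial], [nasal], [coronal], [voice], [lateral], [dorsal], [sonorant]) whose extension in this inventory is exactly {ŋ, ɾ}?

/ŋ, ɾ/ are all [+sonorant], [−labial], and no other segment in the inventory matches both values. Dropping any one of them over-generates: [−labial] alone would also admit /t, ts, s, ʒ, …/; [+sonorant] alone would also admit /m/. No other single listed feature picks out exactly this set either, so fewer than two features will not do.

[+sonorant, −labial]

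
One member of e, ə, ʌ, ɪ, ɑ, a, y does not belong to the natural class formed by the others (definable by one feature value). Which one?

/ə, a, e, ʌ, ɑ, ɪ/ are all [−round], but /y/ (high front rounded tense vowel) is [+round]. No other single segment can be removed to leave a set sharing one feature value that the removed segment lacks, so /y/ is the odd one out.

y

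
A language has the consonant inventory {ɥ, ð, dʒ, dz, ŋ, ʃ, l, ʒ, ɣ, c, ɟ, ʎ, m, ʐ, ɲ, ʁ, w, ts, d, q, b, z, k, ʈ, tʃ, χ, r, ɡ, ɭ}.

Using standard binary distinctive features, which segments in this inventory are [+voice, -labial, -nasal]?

First, the [+voice] segments are /ɥ, ð, dʒ, dz, ŋ, l, ʒ, ɣ, ɟ, ʎ, m, ʐ, ɲ, ʁ, w, d, b, z, r, ɡ, ɭ/.
Then [-labial] gives /ð, dʒ, dz, ŋ, l, ʒ, ɣ, ɟ, ʎ, ʐ, ɲ, ʁ, d, z, r, ɡ, ɭ/.
Intersecting with [-nasal] leaves /ð, dʒ, dz, l, ʒ, ɣ, ɟ, ʎ, ʐ, ʁ, d, z, r, ɡ, ɭ/.

ð, dʒ, dz, l, ʒ, ɣ, ɟ, ʎ, ʐ, ʁ, d, z, r, ɡ, ɭ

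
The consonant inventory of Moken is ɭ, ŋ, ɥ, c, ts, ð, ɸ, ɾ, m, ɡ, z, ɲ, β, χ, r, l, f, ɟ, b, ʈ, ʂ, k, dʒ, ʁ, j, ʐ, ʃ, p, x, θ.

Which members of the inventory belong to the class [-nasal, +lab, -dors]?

ɸ, β, f, b, p

Checking each segment against [-nasal], [+labial], [-dorsal]: /ɸ/ (voiceless bilabial fricative), /β/ (voiced bilabial fricative), /f/ (voiceless labiodental fricative), /b/ (voiced bilabial stop), /p/ (voiceless bilabial stop) satisfy every feature; every other segment in the inventory fails at least one.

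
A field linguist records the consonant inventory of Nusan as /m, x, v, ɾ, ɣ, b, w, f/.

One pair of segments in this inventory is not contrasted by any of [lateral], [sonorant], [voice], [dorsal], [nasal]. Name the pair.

/b/ (voiced bilabial stop) and /v/ (voiced labiodental fricative) are both [-lateral], [-sonorant], [+voice], [-dorsal], [-nasal], so none of the listed features separates them. (They do differ in [continuant], which is not among the given features.) Every other pair in the inventory differs on at least one listed feature.

b, v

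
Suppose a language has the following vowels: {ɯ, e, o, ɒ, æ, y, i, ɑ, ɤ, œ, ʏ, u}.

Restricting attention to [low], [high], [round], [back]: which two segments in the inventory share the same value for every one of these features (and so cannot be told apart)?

ʏ, y

Both /ʏ/ and /y/ are [−low], [+high], [+round], [−back]. Since the list omits [tense] — which does distinguish the high front rounded lax vowel from the high front rounded tense vowel — this pair collapses; all other pairs remain distinct.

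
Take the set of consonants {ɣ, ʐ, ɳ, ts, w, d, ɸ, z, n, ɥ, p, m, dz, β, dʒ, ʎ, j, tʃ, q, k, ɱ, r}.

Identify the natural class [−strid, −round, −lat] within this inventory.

Checking each segment against [−strident], [−round], [−lateral]: /ɣ/ (voiced velar fricative), /ɳ/ (retroflex nasal), /d/ (voiced alveolar stop), /ɸ/ (voiceless bilabial fricative), /n/ (alveolar nasal), /p/ (voiceless bilabial stop), among others, satisfy every feature; every other segment in the inventory fails at least one.

ɣ, ɳ, d, ɸ, n, p, m, β, j, q, k, ɱ, r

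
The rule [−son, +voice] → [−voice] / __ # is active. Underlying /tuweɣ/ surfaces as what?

The only segment in the rule's environment that also matches [−son, +voice] is /ɣ/. Applying [−voice] turns the voiced velar fricative into /x/ (voiceless velar fricative), giving [tuwex].

[tuwex]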